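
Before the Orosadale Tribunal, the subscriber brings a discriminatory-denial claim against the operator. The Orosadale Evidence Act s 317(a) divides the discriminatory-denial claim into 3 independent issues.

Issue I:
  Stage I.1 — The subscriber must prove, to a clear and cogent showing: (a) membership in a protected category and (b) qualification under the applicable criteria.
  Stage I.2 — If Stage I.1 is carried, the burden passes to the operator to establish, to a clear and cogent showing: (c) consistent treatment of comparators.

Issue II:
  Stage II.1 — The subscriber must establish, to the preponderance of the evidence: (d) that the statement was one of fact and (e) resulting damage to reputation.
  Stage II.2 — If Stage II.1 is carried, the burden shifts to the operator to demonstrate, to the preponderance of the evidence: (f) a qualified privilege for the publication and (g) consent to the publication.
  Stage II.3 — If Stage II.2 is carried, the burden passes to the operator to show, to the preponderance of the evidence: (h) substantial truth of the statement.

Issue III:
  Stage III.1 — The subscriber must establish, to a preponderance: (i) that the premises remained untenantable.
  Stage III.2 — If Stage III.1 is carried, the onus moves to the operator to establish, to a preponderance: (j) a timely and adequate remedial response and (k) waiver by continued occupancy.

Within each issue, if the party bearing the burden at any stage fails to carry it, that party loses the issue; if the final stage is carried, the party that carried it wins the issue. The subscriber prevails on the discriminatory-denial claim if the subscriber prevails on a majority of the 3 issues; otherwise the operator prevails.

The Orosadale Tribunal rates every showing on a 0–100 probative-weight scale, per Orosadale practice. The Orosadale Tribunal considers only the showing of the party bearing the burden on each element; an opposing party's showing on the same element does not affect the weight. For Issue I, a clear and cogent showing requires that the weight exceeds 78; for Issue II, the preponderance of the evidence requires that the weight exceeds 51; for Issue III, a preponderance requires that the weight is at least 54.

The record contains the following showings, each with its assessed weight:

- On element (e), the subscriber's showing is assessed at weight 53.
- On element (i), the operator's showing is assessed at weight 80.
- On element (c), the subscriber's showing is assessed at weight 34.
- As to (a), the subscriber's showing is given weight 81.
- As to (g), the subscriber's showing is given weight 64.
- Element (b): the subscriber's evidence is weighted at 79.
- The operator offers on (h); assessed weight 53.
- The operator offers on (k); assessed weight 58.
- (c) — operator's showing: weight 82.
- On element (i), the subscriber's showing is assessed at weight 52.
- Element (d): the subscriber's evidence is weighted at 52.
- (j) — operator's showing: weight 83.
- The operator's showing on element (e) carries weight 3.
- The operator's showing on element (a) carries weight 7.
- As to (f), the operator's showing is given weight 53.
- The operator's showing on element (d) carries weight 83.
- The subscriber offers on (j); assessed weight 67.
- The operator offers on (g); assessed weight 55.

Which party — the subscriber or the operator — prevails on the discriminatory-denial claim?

— Issue I —
Stage I.1 (subscriber, a clear and cogent showing, weight exceeds 78): (a) 81 (operator's 7 disregarded) > 78 — meets; (b) 79 > 78 — meets.
  Stage I.1 carried; the burden shifts to the operator.
Stage I.2 (operator, a clear and cogent showing, weight exceeds 78): (c) 82 (subscriber's 34 disregarded) > 78 — meets.
  Stage I.2 carried; the final stage is satisfied.
All stages carried — the operator prevails on this issue.
— Issue II —
Stage II.1 — burden on subscriber; standard: the preponderance of the evidence (weight exceeds 51).
    (d): 52 (operator's 83 disregarded) > 51 [met]
    (e): 53 (operator's 3 disregarded) > 51 [met]
  All elements met. The burden passes to the operator.
Stage II.2 — burden on operator; standard: the preponderance of the evidence (weight exceeds 51).
    (f): 53 > 51 [met]
    (g): 55 (subscriber's 64 disregarded) > 51 [met]
  All elements met. The operator retains the burden for Stage II.3.
Stage II.3 — burden on operator; standard: the preponderance of the evidence (weight exceeds 51).
    (h): 53 > 51 [met]
  The operator carries the last stage.
All stages carried — the operator prevails on this issue.
— Issue III —
At Stage III.1 the subscriber must meet a preponderance (weight is at least 54): on (i) the weight is 52 (the operator's 80 is given no effect), < 54, so (i) does not meet the standard.
  The subscriber does not carry Stage III.1.
The operator prevails on this issue.
Per-issue: Issue I → operator; Issue II → operator; Issue III → operator. The subscriber must prevail on a majority of issues; overall, the operator prevails.

operator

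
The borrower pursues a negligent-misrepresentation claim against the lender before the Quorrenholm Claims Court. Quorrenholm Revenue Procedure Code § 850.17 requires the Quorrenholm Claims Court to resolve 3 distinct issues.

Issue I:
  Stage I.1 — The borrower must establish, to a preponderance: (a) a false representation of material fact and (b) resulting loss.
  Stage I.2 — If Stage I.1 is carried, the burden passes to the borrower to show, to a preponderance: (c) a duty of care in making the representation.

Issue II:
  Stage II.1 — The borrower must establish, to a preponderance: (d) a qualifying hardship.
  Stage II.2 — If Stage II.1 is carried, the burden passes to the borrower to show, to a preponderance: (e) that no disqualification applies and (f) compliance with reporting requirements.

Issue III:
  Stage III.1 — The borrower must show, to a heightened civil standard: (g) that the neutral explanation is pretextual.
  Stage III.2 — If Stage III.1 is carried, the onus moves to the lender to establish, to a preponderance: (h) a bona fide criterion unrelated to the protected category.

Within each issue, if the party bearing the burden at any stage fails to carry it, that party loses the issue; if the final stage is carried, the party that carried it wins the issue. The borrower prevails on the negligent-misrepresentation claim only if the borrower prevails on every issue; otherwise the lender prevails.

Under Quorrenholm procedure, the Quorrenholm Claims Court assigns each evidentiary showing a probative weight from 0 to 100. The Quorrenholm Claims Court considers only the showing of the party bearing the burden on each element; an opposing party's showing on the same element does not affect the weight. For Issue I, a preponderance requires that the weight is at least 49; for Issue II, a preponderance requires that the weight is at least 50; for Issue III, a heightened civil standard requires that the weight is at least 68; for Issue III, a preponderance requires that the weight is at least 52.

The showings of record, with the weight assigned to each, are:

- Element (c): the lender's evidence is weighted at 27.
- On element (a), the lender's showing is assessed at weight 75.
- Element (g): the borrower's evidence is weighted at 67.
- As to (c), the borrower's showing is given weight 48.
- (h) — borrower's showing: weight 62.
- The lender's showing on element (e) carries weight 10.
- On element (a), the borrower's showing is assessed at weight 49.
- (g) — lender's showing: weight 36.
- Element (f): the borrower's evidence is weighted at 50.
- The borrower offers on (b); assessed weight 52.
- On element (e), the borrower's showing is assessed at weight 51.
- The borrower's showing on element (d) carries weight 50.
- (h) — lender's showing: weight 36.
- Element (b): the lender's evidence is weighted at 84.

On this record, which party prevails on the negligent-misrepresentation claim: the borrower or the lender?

lender

— Issue I —
At Stage I.1 the borrower must meet a preponderance (weight is at least 49): on (a) the weight is 49 (the lender's 75 is given no effect), ≥ 49, so (a) meets the standard; on (b) the weight is 52 (the lender's 84 is given no effect), ≥ 49, so (b) meets the standard.
  Stage I.1 carried; the burden remains with the borrower.
At Stage I.2 the borrower must meet a preponderance (weight is at least 49): on (c) the weight is 48 (the lender's 27 is given no effect), which does not reach 49, so (c) does not meet the standard.
  The borrower does not carry Stage I.2.
So the lender prevails on this issue.
— Issue II —
Stage II.1 — burden on borrower; standard: a preponderance (weight is at least 50).
    (d): 50 ≥ 50 [met]
  Stage II.1 is satisfied; the borrower continues to bear the burden.
Stage II.2 — burden on borrower; standard: a preponderance (weight is at least 50).
    (e): 51 (lender's 10 disregarded) ≥ 50 [met]
    (f): 50 ≥ 50 [met]
  All elements met at the final stage.
All stages carried — the borrower prevails on this issue.
— Issue III —
Stage III.1 (borrower, a heightened civil standard, weight is at least 68): (g) 67 (lender's 36 disregarded) < 68 — fails.
  Stage III.1 not carried; the borrower fails its burden.
The lender prevails on this issue.
Per-issue: Issue I → lender; Issue II → borrower; Issue III → lender. The borrower must prevail on every issue; overall, the lender prevails.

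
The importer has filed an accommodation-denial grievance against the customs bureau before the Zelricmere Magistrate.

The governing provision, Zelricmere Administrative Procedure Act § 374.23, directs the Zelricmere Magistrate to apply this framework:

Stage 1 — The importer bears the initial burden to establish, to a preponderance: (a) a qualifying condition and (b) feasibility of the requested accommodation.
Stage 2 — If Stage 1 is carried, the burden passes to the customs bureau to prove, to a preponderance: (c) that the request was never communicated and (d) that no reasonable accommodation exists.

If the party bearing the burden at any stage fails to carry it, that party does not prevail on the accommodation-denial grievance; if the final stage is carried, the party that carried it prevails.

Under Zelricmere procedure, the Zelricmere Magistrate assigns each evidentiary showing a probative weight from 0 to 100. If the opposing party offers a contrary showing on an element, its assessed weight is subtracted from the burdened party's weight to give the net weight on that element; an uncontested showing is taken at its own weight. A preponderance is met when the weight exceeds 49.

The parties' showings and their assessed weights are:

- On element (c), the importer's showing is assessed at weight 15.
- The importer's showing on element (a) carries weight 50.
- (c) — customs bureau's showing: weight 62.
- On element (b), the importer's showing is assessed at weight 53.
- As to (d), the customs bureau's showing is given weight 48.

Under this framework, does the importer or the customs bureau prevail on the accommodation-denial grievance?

importer

Stage 1 — burden on importer; standard: a preponderance (weight exceeds 49).
    (a): 50 > 49 [met]
    (b): 53 > 49 [met]
  Stage 1 carried; the burden shifts to the customs bureau.
Stage 2 — burden on customs bureau; standard: a preponderance (weight exceeds 49).
    (c): 62 − 15 = 47 ≤ 49 [not met]
    (d): 48 ≤ 49 [not met]
  The customs bureau does not carry Stage 2.
So the importer prevails.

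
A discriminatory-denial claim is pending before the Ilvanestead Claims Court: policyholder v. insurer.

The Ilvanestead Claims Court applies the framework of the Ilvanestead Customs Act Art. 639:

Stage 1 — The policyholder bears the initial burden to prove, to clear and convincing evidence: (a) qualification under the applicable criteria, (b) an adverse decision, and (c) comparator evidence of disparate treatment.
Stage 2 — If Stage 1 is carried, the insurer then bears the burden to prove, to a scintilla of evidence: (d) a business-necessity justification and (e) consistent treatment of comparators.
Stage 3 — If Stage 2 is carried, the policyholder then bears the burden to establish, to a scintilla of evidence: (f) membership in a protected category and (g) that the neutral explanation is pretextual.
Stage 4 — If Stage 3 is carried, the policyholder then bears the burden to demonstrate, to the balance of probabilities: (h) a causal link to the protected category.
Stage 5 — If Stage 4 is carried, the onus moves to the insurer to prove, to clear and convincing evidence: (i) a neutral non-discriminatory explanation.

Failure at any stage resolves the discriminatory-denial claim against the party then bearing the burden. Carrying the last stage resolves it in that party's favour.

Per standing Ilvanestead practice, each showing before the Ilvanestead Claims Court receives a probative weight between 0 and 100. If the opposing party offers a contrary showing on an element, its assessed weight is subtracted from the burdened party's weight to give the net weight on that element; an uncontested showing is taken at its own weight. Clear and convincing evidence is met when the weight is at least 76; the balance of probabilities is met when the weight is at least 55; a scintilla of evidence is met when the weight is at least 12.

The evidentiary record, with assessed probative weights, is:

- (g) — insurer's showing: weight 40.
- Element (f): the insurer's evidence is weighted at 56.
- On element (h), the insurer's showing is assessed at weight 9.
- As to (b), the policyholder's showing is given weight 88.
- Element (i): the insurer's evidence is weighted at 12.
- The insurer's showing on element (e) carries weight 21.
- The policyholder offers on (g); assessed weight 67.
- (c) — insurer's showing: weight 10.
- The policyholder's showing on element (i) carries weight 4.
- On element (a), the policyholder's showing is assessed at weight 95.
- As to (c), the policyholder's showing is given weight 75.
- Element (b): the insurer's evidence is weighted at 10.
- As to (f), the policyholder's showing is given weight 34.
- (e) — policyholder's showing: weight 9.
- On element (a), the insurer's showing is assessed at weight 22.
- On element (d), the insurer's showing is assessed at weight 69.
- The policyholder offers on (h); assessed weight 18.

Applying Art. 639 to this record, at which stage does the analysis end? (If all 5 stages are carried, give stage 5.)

stage 1

Stage 1 — burden on policyholder; standard: clear and convincing evidence (weight is at least 76).
    (a): 95 − 22 = 73 < 76 [not met]
    (b): 88 − 10 = 78 ≥ 76 [met]
    (c): 75 − 10 = 65 < 76 [not met]
  Not every element is met, so the policyholder fails to carry Stage 1.
The analysis ends at Stage 1; the insurer prevails.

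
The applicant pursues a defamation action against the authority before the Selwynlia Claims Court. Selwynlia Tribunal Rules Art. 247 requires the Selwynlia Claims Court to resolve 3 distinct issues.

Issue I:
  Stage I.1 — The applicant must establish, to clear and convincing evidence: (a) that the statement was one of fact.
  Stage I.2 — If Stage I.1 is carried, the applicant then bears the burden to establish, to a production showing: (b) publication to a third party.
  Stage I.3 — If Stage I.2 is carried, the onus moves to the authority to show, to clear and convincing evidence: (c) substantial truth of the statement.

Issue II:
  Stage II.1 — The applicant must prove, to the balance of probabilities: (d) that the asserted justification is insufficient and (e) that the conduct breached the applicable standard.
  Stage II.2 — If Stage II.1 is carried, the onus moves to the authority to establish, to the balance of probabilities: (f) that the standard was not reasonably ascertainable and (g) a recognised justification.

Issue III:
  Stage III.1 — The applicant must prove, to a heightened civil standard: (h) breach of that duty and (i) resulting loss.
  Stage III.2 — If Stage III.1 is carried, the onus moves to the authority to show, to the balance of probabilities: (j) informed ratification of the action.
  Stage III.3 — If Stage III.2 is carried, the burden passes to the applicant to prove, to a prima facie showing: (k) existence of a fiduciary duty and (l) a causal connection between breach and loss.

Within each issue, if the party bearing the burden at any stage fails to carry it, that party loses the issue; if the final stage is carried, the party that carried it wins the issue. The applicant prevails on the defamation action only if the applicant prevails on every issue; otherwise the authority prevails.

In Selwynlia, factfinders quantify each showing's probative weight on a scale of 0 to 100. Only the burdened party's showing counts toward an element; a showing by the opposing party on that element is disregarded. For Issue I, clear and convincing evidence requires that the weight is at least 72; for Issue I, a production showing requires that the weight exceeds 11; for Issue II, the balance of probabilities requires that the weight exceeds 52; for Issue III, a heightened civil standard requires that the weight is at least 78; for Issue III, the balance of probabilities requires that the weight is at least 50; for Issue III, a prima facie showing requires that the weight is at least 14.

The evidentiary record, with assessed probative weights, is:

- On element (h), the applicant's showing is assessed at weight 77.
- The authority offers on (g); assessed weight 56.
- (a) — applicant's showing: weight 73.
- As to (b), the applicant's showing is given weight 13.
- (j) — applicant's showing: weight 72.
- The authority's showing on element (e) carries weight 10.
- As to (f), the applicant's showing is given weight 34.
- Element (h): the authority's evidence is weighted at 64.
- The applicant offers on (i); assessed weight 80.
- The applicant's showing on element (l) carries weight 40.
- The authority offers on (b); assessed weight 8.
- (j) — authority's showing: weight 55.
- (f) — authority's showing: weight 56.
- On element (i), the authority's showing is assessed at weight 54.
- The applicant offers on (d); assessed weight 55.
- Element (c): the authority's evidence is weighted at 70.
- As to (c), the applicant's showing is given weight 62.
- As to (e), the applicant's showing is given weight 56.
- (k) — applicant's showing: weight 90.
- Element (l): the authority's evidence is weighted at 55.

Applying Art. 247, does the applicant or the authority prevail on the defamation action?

— Issue I —
Stage I.1 (applicant, clear and convincing evidence, weight is at least 72): (a) 73 ≥ 72 — meets.
  Stage I.1 carried; the burden remains with the applicant.
Stage I.2 (applicant, a production showing, weight exceeds 11): (b) 13 (authority's 8 disregarded) > 11 — meets.
  All elements met. The burden passes to the authority.
Stage I.3 (authority, clear and convincing evidence, weight is at least 72): (c) 70 (applicant's 62 disregarded) < 72 — fails.
  Not every element is met, so the authority fails to carry Stage I.3.
So the applicant prevails on this issue.
— Issue II —
At Stage II.1 the applicant must meet the balance of probabilities (weight exceeds 52): on (d) the weight is 55, > 52, so (d) meets the standard; on (e) the weight is 56 (the authority's 10 is given no effect), > 52, so (e) meets the standard.
  Stage II.1 is satisfied; the onus moves to the authority.
At Stage II.2 the authority must meet the balance of probabilities (weight exceeds 52): on (f) the weight is 56 (the applicant's 34 is given no effect), which does exceed 52, so (f) meets the standard; on (g) the weight is 56, which does exceed 52, so (g) meets the standard.
  All elements met at the final stage.
All stages carried — the authority prevails on this issue.
— Issue III —
Stage III.1 (applicant, a heightened civil standard, weight is at least 78): (h) 77 (authority's 64 disregarded) < 78 — fails; (i) 80 (authority's 54 disregarded) ≥ 78 — meets.
  Stage III.1 not carried; the applicant fails its burden.
The analysis ends at Stage III.1; the authority prevails on this issue.
Per-issue: Issue I → applicant; Issue II → authority; Issue III → authority. The applicant must prevail on every issue; overall, the authority prevails.

authority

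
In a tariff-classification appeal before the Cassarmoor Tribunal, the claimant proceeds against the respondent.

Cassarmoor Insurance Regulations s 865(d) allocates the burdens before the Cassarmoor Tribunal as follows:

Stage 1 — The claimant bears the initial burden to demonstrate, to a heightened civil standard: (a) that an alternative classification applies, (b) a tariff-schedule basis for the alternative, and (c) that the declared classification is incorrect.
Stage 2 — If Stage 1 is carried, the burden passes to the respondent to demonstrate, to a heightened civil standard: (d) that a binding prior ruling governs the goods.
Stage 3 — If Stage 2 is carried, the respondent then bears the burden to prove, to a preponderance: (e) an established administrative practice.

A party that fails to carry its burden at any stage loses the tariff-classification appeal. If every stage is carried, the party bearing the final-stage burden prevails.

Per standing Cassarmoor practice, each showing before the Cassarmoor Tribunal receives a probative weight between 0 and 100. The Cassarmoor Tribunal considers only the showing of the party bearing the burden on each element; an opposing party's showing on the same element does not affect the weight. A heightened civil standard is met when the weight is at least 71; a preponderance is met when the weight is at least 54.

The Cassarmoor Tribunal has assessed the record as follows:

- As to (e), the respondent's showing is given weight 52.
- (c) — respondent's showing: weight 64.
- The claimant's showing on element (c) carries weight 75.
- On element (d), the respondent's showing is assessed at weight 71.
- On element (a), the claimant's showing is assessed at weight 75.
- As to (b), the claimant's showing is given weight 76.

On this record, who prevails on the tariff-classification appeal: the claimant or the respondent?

Stage 1 — burden on claimant; standard: a heightened civil standard (weight is at least 71).
    (a): 75 ≥ 71 [met]
    (b): 76 ≥ 71 [met]
    (c): 75 (respondent's 64 disregarded) ≥ 71 [met]
  Stage 1 is satisfied; the onus moves to the respondent.
Stage 2 — burden on respondent; standard: a heightened civil standard (weight is at least 71).
    (d): 71 ≥ 71 [met]
  Stage 2 carried; the burden remains with the respondent.
Stage 3 — burden on respondent; standard: a preponderance (weight is at least 54).
    (e): 52 < 54 [not met]
  The respondent does not carry Stage 3.
The analysis ends at Stage 3; the claimant prevails.

claimant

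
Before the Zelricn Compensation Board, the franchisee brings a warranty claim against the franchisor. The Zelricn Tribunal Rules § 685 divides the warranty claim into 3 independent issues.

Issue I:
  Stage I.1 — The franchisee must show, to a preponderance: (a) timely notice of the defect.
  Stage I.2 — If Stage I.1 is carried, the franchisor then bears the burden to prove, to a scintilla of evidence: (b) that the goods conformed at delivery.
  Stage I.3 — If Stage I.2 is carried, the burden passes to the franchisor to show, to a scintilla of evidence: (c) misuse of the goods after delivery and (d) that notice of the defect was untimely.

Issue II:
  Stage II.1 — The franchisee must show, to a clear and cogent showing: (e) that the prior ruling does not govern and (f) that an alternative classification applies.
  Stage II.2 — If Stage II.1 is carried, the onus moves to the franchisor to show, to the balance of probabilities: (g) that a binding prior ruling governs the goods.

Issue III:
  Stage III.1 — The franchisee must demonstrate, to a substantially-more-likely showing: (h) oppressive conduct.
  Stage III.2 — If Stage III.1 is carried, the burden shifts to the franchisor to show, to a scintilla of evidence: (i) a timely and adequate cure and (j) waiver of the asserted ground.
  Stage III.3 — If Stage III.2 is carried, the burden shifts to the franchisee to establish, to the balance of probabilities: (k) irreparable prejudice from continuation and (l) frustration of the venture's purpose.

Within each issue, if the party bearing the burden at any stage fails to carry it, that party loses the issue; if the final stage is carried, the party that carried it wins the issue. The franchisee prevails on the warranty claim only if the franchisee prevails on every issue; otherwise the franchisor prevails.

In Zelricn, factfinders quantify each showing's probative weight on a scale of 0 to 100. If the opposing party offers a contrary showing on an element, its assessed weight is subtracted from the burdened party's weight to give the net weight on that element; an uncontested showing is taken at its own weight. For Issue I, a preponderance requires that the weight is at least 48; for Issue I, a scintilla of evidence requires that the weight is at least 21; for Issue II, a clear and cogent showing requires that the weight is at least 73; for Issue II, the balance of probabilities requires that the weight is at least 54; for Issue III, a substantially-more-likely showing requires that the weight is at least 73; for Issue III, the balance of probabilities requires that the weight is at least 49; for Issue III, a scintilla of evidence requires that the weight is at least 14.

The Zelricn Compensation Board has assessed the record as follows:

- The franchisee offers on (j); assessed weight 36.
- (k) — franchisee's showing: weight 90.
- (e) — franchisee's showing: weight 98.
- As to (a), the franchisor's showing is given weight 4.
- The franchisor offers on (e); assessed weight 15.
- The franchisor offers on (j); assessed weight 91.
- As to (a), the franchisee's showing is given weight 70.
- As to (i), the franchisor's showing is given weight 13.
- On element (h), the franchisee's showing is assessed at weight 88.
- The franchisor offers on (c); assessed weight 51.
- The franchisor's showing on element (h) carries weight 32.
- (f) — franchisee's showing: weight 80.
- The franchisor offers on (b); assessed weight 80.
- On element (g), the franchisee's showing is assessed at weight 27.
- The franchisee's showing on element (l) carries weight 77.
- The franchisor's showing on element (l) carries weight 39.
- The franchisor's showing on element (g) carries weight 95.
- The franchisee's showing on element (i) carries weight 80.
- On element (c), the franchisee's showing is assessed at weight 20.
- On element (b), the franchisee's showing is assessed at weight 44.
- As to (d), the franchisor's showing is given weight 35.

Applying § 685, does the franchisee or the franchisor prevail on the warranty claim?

— Issue I —
Stage I.1 — burden on franchisee; standard: a preponderance (weight is at least 48).
    (a): 70 − 4 = 66 ≥ 48 [met]
  Stage I.1 is satisfied; the onus moves to the franchisor.
Stage I.2 — burden on franchisor; standard: a scintilla of evidence (weight is at least 21).
    (b): 80 − 44 = 36 ≥ 21 [met]
  Stage I.2 carried; the burden remains with the franchisor.
Stage I.3 — burden on franchisor; standard: a scintilla of evidence (weight is at least 21).
    (c): 51 − 20 = 31 ≥ 21 [met]
    (d): 35 ≥ 21 [met]
  The franchisor carries the last stage.
All stages carried — the franchisor prevails on this issue.
— Issue II —
Stage II.1 (franchisee, a clear and cogent showing, weight is at least 73): (e) net 98−15=83 ≥ 73 — meets; (f) 80 ≥ 73 — meets.
  The franchisee carries Stage II.1; the franchisor now bears the burden.
Stage II.2 (franchisor, the balance of probabilities, weight is at least 54): (g) net 95−27=68 ≥ 54 — meets.
  All elements met at the final stage.
Every stage carried; the franchisor prevails on this issue.
— Issue III —
Stage III.1 — burden on franchisee; standard: a substantially-more-likely showing (weight is at least 73).
    (h): 88 − 32 = 56 < 73 [not met]
  The franchisee does not carry Stage III.1.
So the franchisor prevails on this issue.
Per-issue: Issue I → franchisor; Issue II → franchisor; Issue III → franchisor. The franchisee must prevail on every issue; overall, the franchisor prevails.

franchisor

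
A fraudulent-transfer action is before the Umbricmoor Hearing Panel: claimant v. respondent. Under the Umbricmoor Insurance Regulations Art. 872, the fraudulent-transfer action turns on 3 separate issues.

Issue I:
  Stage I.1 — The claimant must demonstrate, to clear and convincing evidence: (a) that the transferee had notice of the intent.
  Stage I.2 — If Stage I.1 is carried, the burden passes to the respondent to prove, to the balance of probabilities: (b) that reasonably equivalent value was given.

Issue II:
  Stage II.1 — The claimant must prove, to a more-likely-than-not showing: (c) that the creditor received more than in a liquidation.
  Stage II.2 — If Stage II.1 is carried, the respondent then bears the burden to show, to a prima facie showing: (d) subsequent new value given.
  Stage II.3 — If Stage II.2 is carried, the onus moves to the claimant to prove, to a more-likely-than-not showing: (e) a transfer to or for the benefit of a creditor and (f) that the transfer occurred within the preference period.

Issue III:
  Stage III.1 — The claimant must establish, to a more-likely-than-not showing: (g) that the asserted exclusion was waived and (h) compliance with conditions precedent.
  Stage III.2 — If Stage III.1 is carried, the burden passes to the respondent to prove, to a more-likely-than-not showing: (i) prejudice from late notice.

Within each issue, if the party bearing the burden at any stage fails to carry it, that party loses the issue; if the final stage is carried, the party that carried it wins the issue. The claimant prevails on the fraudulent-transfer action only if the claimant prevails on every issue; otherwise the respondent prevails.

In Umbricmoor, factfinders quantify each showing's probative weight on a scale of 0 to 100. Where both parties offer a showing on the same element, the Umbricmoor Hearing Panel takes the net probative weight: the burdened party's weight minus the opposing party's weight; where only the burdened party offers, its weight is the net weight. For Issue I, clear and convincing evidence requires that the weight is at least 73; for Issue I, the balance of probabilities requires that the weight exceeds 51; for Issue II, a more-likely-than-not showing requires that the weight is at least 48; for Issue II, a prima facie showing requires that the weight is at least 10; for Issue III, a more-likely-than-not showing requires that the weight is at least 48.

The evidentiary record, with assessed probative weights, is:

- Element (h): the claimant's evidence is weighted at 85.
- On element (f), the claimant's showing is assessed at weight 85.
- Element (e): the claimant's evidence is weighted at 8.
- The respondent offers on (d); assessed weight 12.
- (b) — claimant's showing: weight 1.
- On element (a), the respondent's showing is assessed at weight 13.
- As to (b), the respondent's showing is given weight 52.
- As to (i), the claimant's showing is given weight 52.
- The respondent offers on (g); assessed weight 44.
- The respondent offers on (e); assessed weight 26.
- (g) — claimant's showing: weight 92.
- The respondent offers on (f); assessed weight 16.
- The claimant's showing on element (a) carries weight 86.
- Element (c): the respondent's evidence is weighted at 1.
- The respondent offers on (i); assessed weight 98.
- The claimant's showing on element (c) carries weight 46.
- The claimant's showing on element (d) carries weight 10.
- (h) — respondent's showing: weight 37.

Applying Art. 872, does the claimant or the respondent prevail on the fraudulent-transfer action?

— Issue I —
Stage I.1 (claimant, clear and convincing evidence, weight is at least 73): (a) net 86−13=73 ≥ 73 — meets.
  The claimant carries Stage I.1; the respondent now bears the burden.
Stage I.2 (respondent, the balance of probabilities, weight exceeds 51): (b) net 52−1=51 ≤ 51 — fails.
  Stage I.2 not carried; the respondent fails its burden.
The claimant prevails on this issue.
— Issue II —
Stage II.1 (claimant, a more-likely-than-not showing, weight is at least 48): (c) net 46−1=45 < 48 — fails.
  Not every element is met, so the claimant fails to carry Stage II.1.
The respondent prevails on this issue.
— Issue III —
Stage III.1 (claimant, a more-likely-than-not showing, weight is at least 48): (g) net 92−44=48 ≥ 48 — meets; (h) net 85−37=48 ≥ 48 — meets.
  Stage III.1 is satisfied; the onus moves to the respondent.
Stage III.2 (respondent, a more-likely-than-not showing, weight is at least 48): (i) net 98−52=46 < 48 — fails.
  The respondent does not carry Stage III.2.
So the claimant prevails on this issue.
Per-issue: Issue I → claimant; Issue II → respondent; Issue III → claimant. The claimant must prevail on every issue; overall, the respondent prevails.

respondent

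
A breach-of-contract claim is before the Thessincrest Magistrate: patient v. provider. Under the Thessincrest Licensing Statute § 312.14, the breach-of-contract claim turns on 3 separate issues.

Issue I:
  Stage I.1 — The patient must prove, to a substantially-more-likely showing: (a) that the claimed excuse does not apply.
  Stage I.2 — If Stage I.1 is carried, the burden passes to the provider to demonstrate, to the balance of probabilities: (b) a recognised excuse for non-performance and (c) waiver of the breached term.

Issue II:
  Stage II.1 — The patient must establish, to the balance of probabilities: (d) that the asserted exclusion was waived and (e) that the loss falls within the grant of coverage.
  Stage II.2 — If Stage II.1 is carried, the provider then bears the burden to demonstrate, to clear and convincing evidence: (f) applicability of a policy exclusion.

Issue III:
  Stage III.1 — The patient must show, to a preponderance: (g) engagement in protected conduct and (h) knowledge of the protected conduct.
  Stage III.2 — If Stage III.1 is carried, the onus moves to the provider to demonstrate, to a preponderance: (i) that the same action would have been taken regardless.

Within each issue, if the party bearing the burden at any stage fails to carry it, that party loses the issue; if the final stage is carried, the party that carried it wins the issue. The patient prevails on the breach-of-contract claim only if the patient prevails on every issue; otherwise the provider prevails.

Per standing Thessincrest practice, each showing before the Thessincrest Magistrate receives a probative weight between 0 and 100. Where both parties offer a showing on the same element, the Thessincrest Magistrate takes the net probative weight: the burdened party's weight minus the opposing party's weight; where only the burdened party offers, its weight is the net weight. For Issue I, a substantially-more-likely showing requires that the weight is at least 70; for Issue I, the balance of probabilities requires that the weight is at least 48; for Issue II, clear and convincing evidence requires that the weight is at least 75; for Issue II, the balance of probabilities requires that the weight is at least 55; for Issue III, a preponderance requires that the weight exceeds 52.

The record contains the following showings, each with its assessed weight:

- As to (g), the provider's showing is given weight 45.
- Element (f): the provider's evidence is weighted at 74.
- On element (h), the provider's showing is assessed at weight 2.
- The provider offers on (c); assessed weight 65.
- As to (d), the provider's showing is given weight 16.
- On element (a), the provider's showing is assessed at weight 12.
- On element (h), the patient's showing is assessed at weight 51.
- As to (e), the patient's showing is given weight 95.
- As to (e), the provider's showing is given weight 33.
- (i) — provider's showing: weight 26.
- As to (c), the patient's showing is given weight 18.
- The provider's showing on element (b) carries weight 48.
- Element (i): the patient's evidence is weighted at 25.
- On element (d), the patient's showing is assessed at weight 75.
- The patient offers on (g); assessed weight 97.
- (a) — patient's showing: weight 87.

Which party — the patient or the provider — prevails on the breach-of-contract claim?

— Issue I —
At Stage I.1 the patient must meet a substantially-more-likely showing (weight is at least 70): on (a) the weight is 87 less the opposing 12 gives net 75, which does reach 70, so (a) meets the standard.
  Stage I.1 is satisfied; the onus moves to the provider.
At Stage I.2 the provider must meet the balance of probabilities (weight is at least 48): on (b) the weight is 48, which does reach 48, so (b) meets the standard; on (c) the weight is 65 less the opposing 18 gives net 47, < 48, so (c) does not meet the standard.
  Not every element is met, so the provider fails to carry Stage I.2.
So the patient prevails on this issue.
— Issue II —
At Stage II.1 the patient must meet the balance of probabilities (weight is at least 55): on (d) the weight is 75 less the opposing 16 gives net 59, ≥ 55, so (d) meets the standard; on (e) the weight is 95 less the opposing 33 gives net 62, ≥ 55, so (e) meets the standard.
  The patient carries Stage II.1; the provider now bears the burden.
At Stage II.2 the provider must meet clear and convincing evidence (weight is at least 75): on (f) the weight is 74, < 75, so (f) does not meet the standard.
  Not every element is met, so the provider fails to carry Stage II.2.
The analysis ends at Stage II.2; the patient prevails on this issue.
— Issue III —
At Stage III.1 the patient must meet a preponderance (weight exceeds 52): on (g) the weight is 97 less the opposing 45 gives net 52, which does not exceed 52, so (g) does not meet the standard; on (h) the weight is 51 less the opposing 2 gives net 49, ≤ 52, so (h) does not meet the standard.
  Not every element is met, so the patient fails to carry Stage III.1.
The analysis ends at Stage III.1; the provider prevails on this issue.
Per-issue: Issue I → patient; Issue II → patient; Issue III → provider. The patient must prevail on every issue; overall, the provider prevails.

provider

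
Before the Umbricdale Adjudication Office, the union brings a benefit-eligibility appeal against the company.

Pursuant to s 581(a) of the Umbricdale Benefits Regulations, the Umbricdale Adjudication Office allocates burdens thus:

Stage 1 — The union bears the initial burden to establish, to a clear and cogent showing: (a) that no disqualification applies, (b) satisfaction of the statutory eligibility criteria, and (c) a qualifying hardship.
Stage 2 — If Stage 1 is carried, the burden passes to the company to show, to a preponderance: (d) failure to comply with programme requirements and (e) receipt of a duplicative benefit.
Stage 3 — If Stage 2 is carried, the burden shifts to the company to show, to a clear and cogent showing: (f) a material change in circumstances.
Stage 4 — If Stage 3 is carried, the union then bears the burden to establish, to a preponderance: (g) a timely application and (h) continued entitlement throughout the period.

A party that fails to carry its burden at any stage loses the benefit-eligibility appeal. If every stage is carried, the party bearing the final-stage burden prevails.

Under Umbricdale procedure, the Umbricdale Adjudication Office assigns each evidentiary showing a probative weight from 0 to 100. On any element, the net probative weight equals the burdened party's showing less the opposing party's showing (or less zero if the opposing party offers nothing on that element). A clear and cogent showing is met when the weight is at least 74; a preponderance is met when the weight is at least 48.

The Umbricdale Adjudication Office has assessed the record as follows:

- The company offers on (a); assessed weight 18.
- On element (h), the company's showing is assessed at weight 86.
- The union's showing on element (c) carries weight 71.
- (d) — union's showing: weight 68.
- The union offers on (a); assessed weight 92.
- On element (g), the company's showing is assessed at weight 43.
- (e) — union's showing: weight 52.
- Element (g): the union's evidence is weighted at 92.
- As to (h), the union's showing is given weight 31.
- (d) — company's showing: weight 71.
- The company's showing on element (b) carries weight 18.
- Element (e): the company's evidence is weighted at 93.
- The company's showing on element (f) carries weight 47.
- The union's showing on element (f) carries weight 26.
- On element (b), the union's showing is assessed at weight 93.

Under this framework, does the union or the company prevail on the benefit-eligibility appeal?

Stage 1 — burden on union; standard: a clear and cogent showing (weight is at least 74).
    (a): 92 − 18 = 74 ≥ 74 [met]
    (b): 93 − 18 = 75 ≥ 74 [met]
    (c): 71 < 74 [not met]
  Stage 1 not carried; the union fails its burden.
So the company prevails.

company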